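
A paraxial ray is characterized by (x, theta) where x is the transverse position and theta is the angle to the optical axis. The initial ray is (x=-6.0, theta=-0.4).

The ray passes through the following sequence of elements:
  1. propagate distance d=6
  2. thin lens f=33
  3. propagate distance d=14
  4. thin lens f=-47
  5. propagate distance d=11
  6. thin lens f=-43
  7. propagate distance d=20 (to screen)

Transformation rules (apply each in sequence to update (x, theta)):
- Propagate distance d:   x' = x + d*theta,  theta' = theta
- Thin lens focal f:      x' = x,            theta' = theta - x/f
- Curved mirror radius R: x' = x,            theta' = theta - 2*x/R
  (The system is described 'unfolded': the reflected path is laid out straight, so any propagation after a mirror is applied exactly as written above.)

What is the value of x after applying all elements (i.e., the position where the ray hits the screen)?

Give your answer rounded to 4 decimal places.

Answer: -28.5634

Derivation:
Initial: x=-6.0000 theta=-0.4000
After 1 (propagate distance d=6): x=-8.4000 theta=-0.4000
After 2 (thin lens f=33): x=-8.4000 theta=-8/55 (≈-0.1455)
After 3 (propagate distance d=14): x=-574/55 (≈-10.4364) theta=-8/55 (≈-0.1455)
After 4 (thin lens f=-47): x=-574/55 (≈-10.4364) theta=-190/517 (≈-0.3675)
After 5 (propagate distance d=11): x=-37428/2585 (≈-14.4789) theta=-190/517 (≈-0.3675)
After 6 (thin lens f=-43): x=-37428/2585 (≈-14.4789) theta=-78278/111155 (≈-0.7042)
After 7 (propagate distance d=20 (to screen)): x=-3174964/111155 (≈-28.5634) theta=-78278/111155 (≈-0.7042)
Rounded to 4 decimal places: x = -28.5634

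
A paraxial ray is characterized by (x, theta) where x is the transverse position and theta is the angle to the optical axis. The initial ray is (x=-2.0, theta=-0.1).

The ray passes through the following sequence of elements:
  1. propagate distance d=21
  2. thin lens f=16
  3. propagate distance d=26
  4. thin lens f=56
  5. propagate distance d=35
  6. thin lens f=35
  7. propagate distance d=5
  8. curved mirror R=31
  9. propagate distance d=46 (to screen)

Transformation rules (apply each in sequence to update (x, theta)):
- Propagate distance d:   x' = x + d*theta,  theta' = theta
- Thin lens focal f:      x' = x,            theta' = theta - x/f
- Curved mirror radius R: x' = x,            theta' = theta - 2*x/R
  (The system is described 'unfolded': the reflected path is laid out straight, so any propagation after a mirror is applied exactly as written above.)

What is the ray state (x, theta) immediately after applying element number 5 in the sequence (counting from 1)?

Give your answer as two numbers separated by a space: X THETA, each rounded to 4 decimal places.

Answer: 5.4547 0.1569

Derivation:
Initial: x=-2.0000 theta=-0.1000
After 1 (propagate distance d=21): x=-4.1000 theta=-0.1000
After 2 (thin lens f=16): x=-4.1000 theta=5/32 (≈0.1563)
After 3 (propagate distance d=26): x=-0.0375 theta=5/32 (≈0.1563)
After 4 (thin lens f=56): x=-0.0375 theta=703/4480 (≈0.1569)
After 5 (propagate distance d=35): x=3491/640 (≈5.4547) theta=703/4480 (≈0.1569)
Rounded to 4 decimal places: x = 5.4547, theta = 0.1569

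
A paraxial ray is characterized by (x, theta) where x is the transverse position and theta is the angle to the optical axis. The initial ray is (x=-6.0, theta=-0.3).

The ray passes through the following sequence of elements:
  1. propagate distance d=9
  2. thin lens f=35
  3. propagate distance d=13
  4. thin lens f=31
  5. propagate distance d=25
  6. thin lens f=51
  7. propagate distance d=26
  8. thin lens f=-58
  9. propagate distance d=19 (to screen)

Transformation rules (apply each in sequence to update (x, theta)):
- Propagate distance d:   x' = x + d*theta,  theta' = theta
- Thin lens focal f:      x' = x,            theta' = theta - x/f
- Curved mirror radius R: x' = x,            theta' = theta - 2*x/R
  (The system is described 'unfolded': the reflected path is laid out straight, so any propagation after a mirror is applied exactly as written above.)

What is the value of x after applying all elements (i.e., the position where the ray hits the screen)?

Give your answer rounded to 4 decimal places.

Initial: x=-6.0000 theta=-0.3000
After 1 (propagate distance d=9): x=-8.7000 theta=-0.3000
After 2 (thin lens f=35): x=-8.7000 theta=-9/175 (≈-0.0514)
After 3 (propagate distance d=13): x=-3279/350 (≈-9.3686) theta=-9/175 (≈-0.0514)
After 4 (thin lens f=31): x=-3279/350 (≈-9.3686) theta=2721/10850 (≈0.2508)
After 5 (propagate distance d=25): x=-16812/5425 (≈-3.0990) theta=2721/10850 (≈0.2508)
After 6 (thin lens f=51): x=-16812/5425 (≈-3.0990) theta=11493/36890 (≈0.3115)
After 7 (propagate distance d=26): x=461241/92225 (≈5.0013) theta=11493/36890 (≈0.3115)
After 8 (thin lens f=-58): x=461241/92225 (≈5.0013) theta=1063863/2674525 (≈0.3978)
After 9 (propagate distance d=19 (to screen)): x=33589386/2674525 (≈12.5590) theta=1063863/2674525 (≈0.3978)
Rounded to 4 decimal places: x = 12.5590

Answer: 12.5590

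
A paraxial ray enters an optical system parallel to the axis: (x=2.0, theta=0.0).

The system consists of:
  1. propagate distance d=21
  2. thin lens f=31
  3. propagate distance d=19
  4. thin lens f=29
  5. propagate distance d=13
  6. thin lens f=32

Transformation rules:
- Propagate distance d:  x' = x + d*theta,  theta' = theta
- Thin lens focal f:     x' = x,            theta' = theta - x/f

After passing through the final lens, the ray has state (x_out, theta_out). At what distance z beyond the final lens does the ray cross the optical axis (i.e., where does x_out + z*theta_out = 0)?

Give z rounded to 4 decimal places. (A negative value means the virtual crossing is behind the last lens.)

Initial: x=2.0000 theta=0.0000
After 1 (propagate distance d=21): x=2.0000 theta=0.0000
After 2 (thin lens f=31): x=2.0000 theta=-2/31 (≈-0.0645)
After 3 (propagate distance d=19): x=24/31 (≈0.7742) theta=-2/31 (≈-0.0645)
After 4 (thin lens f=29): x=24/31 (≈0.7742) theta=-82/899 (≈-0.0912)
After 5 (propagate distance d=13): x=-370/899 (≈-0.4116) theta=-82/899 (≈-0.0912)
After 6 (thin lens f=32): x=-370/899 (≈-0.4116) theta=-1127/14384 (≈-0.0784)
z_focus = -x_out/theta_out = -(-370/899)/(-1127/14384) = -5920/1127 ≈ -5.2529
Rounded to 4 decimal places: z = -5.2529

Answer: -5.2529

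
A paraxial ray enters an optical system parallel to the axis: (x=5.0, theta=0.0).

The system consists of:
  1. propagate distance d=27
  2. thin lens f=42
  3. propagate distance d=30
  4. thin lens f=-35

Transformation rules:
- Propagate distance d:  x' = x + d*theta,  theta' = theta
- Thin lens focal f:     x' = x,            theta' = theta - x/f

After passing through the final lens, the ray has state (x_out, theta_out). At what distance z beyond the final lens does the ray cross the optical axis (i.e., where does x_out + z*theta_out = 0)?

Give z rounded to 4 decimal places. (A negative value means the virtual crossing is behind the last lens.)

Answer: 18.2609

Derivation:
Initial: x=5.0000 theta=0.0000
After 1 (propagate distance d=27): x=5.0000 theta=0.0000
After 2 (thin lens f=42): x=5.0000 theta=-5/42 (≈-0.1190)
After 3 (propagate distance d=30): x=10/7 (≈1.4286) theta=-5/42 (≈-0.1190)
After 4 (thin lens f=-35): x=10/7 (≈1.4286) theta=-23/294 (≈-0.0782)
z_focus = -x_out/theta_out = -(10/7)/(-23/294) = 420/23 ≈ 18.2609
Rounded to 4 decimal places: z = 18.2609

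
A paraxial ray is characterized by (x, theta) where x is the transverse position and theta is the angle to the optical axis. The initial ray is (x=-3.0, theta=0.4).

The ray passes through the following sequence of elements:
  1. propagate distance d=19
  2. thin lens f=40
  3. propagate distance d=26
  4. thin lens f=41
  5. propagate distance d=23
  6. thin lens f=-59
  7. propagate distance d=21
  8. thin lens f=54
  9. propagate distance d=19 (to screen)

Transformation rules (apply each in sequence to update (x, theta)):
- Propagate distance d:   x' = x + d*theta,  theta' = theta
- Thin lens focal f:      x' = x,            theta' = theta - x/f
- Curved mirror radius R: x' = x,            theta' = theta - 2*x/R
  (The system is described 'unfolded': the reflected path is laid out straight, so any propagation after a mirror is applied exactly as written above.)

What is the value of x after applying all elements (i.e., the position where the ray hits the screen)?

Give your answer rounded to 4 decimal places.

Initial: x=-3.0000 theta=0.4000
After 1 (propagate distance d=19): x=4.6000 theta=0.4000
After 2 (thin lens f=40): x=4.6000 theta=0.2850
After 3 (propagate distance d=26): x=12.0100 theta=0.2850
After 4 (thin lens f=41): x=12.0100 theta=-13/1640 (≈-0.0079)
After 5 (propagate distance d=23): x=96987/8200 (≈11.8277) theta=-13/1640 (≈-0.0079)
After 6 (thin lens f=-59): x=96987/8200 (≈11.8277) theta=284/1475 (≈0.1925)
After 7 (propagate distance d=21): x=307137/19352 (≈15.8711) theta=284/1475 (≈0.1925)
After 8 (thin lens f=54): x=307137/19352 (≈15.8711) theta=-882739/8708400 (≈-0.1014)
After 9 (propagate distance d=19 (to screen)): x=121439609/8708400 (≈13.9451) theta=-882739/8708400 (≈-0.1014)
Rounded to 4 decimal places: x = 13.9451

Answer: 13.9451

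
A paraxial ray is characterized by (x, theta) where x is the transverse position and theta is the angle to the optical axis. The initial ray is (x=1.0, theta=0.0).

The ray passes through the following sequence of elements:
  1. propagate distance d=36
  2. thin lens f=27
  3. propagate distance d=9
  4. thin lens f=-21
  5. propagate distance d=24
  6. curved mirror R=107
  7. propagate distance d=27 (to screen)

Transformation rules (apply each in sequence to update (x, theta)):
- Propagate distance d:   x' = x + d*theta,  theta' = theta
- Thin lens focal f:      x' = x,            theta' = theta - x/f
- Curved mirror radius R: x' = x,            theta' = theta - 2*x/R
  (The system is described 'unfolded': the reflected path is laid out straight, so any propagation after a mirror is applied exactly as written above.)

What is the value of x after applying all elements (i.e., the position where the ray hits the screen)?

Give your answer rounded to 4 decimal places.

Initial: x=1.0000 theta=0.0000
After 1 (propagate distance d=36): x=1.0000 theta=0.0000
After 2 (thin lens f=27): x=1.0000 theta=-1/27 (≈-0.0370)
After 3 (propagate distance d=9): x=2/3 (≈0.6667) theta=-1/27 (≈-0.0370)
After 4 (thin lens f=-21): x=2/3 (≈0.6667) theta=-1/189 (≈-0.0053)
After 5 (propagate distance d=24): x=34/63 (≈0.5397) theta=-1/189 (≈-0.0053)
After 6 (curved mirror R=107): x=34/63 (≈0.5397) theta=-311/20223 (≈-0.0154)
After 7 (propagate distance d=27 (to screen)): x=839/6741 (≈0.1245) theta=-311/20223 (≈-0.0154)
Rounded to 4 decimal places: x = 0.1245

Answer: 0.1245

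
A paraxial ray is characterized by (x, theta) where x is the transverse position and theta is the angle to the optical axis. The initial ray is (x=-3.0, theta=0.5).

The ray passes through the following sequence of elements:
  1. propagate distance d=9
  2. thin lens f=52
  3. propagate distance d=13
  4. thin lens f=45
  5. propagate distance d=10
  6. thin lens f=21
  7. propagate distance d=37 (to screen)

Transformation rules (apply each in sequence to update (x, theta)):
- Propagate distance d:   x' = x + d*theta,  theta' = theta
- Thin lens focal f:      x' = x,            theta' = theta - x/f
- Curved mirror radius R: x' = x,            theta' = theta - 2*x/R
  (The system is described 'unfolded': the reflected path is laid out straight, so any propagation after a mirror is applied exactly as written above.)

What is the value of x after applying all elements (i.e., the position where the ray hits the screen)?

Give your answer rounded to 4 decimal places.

Answer: 3.0550

Derivation:
Initial: x=-3.0000 theta=0.5000
After 1 (propagate distance d=9): x=1.5000 theta=0.5000
After 2 (thin lens f=52): x=1.5000 theta=49/104 (≈0.4712)
After 3 (propagate distance d=13): x=7.6250 theta=49/104 (≈0.4712)
After 4 (thin lens f=45): x=7.6250 theta=353/1170 (≈0.3017)
After 5 (propagate distance d=10): x=9961/936 (≈10.6421) theta=353/1170 (≈0.3017)
After 6 (thin lens f=21): x=9961/936 (≈10.6421) theta=-2879/14040 (≈-0.2051)
After 7 (propagate distance d=37 (to screen)): x=10723/3510 (≈3.0550) theta=-2879/14040 (≈-0.2051)
Rounded to 4 decimal places: x = 3.0550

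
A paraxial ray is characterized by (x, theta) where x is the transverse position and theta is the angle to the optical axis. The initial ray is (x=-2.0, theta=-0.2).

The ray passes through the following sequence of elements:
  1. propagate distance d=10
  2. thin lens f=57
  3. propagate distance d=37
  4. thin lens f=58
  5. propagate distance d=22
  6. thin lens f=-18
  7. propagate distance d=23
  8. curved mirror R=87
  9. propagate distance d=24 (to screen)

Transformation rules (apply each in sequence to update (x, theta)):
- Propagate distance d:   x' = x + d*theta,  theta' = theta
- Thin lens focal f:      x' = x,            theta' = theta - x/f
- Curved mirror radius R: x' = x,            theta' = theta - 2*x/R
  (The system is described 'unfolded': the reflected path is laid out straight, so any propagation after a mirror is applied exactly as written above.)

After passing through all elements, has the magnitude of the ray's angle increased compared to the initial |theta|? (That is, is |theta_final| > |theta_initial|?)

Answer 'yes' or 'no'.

Answer: no

Derivation:
Initial: x=-2.0000 theta=-0.2000
After 1 (propagate distance d=10): x=-4.0000 theta=-0.2000
After 2 (thin lens f=57): x=-4.0000 theta=-37/285 (≈-0.1298)
After 3 (propagate distance d=37): x=-2509/285 (≈-8.8035) theta=-37/285 (≈-0.1298)
After 4 (thin lens f=58): x=-2509/285 (≈-8.8035) theta=121/5510 (≈0.0220)
After 5 (propagate distance d=22): x=-68768/8265 (≈-8.3204) theta=121/5510 (≈0.0220)
After 6 (thin lens f=-18): x=-68768/8265 (≈-8.3204) theta=-65501/148770 (≈-0.4403)
After 7 (propagate distance d=23): x=-2744347/148770 (≈-18.4469) theta=-65501/148770 (≈-0.4403)
After 8 (curved mirror R=87): x=-2744347/148770 (≈-18.4469) theta=-11047/681210 (≈-0.0162)
After 9 (propagate distance d=24 (to screen)): x=-81265207/4314330 (≈-18.8361) theta=-11047/681210 (≈-0.0162)
|theta_initial|=0.2000 |theta_final|=11047/681210 (≈0.0162) -> not increased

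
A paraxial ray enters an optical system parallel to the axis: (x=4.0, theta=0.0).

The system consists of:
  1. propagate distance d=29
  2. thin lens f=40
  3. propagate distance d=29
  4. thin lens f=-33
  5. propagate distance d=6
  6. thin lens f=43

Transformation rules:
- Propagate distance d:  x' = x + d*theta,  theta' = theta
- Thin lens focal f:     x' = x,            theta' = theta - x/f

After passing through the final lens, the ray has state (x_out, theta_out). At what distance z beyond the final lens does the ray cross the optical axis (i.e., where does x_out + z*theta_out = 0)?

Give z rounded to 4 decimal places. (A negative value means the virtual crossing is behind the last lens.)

Answer: 8.4393

Derivation:
Initial: x=4.0000 theta=0.0000
After 1 (propagate distance d=29): x=4.0000 theta=0.0000
After 2 (thin lens f=40): x=4.0000 theta=-0.1000
After 3 (propagate distance d=29): x=1.1000 theta=-0.1000
After 4 (thin lens f=-33): x=1.1000 theta=-1/15 (≈-0.0667)
After 5 (propagate distance d=6): x=0.7000 theta=-1/15 (≈-0.0667)
After 6 (thin lens f=43): x=0.7000 theta=-107/1290 (≈-0.0829)
z_focus = -x_out/theta_out = -(0.7000)/(-107/1290) = 903/107 ≈ 8.4393
Rounded to 4 decimal places: z = 8.4393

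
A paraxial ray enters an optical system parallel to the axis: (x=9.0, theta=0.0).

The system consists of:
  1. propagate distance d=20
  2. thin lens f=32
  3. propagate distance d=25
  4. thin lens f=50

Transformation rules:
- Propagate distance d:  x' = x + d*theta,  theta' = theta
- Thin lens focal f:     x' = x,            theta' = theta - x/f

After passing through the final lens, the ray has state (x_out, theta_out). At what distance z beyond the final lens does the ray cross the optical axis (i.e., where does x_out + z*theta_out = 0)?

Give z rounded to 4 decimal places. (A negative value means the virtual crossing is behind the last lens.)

Initial: x=9.0000 theta=0.0000
After 1 (propagate distance d=20): x=9.0000 theta=0.0000
After 2 (thin lens f=32): x=9.0000 theta=-9/32 (≈-0.2813)
After 3 (propagate distance d=25): x=63/32 (≈1.9688) theta=-9/32 (≈-0.2813)
After 4 (thin lens f=50): x=63/32 (≈1.9688) theta=-513/1600 (≈-0.3206)
z_focus = -x_out/theta_out = -(63/32)/(-513/1600) = 350/57 ≈ 6.1404
Rounded to 4 decimal places: z = 6.1404

Answer: 6.1404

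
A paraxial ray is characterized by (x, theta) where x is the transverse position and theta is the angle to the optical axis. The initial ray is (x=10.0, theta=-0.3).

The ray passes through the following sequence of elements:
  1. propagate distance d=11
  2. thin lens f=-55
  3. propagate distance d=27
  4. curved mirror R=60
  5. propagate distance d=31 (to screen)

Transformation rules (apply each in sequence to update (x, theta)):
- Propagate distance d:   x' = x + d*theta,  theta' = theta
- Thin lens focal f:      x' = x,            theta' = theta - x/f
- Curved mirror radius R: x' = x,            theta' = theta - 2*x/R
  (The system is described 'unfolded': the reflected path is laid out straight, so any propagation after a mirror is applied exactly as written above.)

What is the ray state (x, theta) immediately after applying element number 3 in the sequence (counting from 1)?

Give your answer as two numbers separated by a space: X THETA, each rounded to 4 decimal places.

Initial: x=10.0000 theta=-0.3000
After 1 (propagate distance d=11): x=6.7000 theta=-0.3000
After 2 (thin lens f=-55): x=6.7000 theta=-49/275 (≈-0.1782)
After 3 (propagate distance d=27): x=1039/550 (≈1.8891) theta=-49/275 (≈-0.1782)
Rounded to 4 decimal places: x = 1.8891, theta = -0.1782

Answer: 1.8891 -0.1782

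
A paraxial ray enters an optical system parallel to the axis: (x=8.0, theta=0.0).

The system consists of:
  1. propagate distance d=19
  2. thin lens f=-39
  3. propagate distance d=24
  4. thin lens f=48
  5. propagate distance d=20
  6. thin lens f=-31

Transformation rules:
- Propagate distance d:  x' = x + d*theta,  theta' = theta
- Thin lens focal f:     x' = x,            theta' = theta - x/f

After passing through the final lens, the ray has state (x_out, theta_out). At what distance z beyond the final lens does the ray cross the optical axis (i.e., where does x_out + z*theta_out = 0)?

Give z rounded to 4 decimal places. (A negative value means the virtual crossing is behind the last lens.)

Initial: x=8.0000 theta=0.0000
After 1 (propagate distance d=19): x=8.0000 theta=0.0000
After 2 (thin lens f=-39): x=8.0000 theta=8/39 (≈0.2051)
After 3 (propagate distance d=24): x=168/13 (≈12.9231) theta=8/39 (≈0.2051)
After 4 (thin lens f=48): x=168/13 (≈12.9231) theta=-5/78 (≈-0.0641)
After 5 (propagate distance d=20): x=454/39 (≈11.6410) theta=-5/78 (≈-0.0641)
After 6 (thin lens f=-31): x=454/39 (≈11.6410) theta=251/806 (≈0.3114)
z_focus = -x_out/theta_out = -(454/39)/(251/806) = -28148/753 ≈ -37.3811
Rounded to 4 decimal places: z = -37.3811

Answer: -37.3811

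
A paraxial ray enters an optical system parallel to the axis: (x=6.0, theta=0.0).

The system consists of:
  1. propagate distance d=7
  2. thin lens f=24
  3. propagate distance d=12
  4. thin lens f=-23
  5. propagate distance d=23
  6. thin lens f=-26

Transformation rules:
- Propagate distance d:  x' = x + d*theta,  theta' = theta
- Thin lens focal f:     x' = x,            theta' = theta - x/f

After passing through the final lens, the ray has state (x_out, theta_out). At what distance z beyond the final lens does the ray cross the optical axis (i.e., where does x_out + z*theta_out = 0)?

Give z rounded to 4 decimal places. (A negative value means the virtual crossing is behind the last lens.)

Initial: x=6.0000 theta=0.0000
After 1 (propagate distance d=7): x=6.0000 theta=0.0000
After 2 (thin lens f=24): x=6.0000 theta=-0.2500
After 3 (propagate distance d=12): x=3.0000 theta=-0.2500
After 4 (thin lens f=-23): x=3.0000 theta=-11/92 (≈-0.1196)
After 5 (propagate distance d=23): x=0.2500 theta=-11/92 (≈-0.1196)
After 6 (thin lens f=-26): x=0.2500 theta=-263/2392 (≈-0.1099)
z_focus = -x_out/theta_out = -(0.2500)/(-263/2392) = 598/263 ≈ 2.2738
Rounded to 4 decimal places: z = 2.2738

Answer: 2.2738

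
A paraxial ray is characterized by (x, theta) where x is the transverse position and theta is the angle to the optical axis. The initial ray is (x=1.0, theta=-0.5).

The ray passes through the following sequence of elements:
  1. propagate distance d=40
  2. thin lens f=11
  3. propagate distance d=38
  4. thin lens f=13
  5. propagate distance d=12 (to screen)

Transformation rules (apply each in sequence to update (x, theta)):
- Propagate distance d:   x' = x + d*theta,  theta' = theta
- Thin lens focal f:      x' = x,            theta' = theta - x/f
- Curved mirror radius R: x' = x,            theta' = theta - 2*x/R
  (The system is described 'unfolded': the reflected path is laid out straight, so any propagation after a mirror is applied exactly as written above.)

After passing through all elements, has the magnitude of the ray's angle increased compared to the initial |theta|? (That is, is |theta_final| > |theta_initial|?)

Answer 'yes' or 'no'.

Initial: x=1.0000 theta=-0.5000
After 1 (propagate distance d=40): x=-19.0000 theta=-0.5000
After 2 (thin lens f=11): x=-19.0000 theta=27/22 (≈1.2273)
After 3 (propagate distance d=38): x=304/11 (≈27.6364) theta=27/22 (≈1.2273)
After 4 (thin lens f=13): x=304/11 (≈27.6364) theta=-257/286 (≈-0.8986)
After 5 (propagate distance d=12 (to screen)): x=2410/143 (≈16.8531) theta=-257/286 (≈-0.8986)
|theta_initial|=0.5000 |theta_final|=257/286 (≈0.8986) -> increased

Answer: yes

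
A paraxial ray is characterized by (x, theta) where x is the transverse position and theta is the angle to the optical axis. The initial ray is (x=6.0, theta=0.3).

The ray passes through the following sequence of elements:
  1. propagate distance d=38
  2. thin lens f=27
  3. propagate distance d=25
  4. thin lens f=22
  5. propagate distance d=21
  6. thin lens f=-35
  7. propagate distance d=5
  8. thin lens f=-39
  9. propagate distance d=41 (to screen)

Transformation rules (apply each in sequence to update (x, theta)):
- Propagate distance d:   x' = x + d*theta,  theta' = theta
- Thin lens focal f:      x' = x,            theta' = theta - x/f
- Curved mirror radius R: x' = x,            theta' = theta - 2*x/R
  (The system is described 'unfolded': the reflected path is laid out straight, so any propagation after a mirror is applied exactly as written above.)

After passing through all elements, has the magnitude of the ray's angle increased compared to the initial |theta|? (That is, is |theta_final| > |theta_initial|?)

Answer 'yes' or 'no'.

Answer: yes

Derivation:
Initial: x=6.0000 theta=0.3000
After 1 (propagate distance d=38): x=17.4000 theta=0.3000
After 2 (thin lens f=27): x=17.4000 theta=-31/90 (≈-0.3444)
After 3 (propagate distance d=25): x=791/90 (≈8.7889) theta=-31/90 (≈-0.3444)
After 4 (thin lens f=22): x=791/90 (≈8.7889) theta=-491/660 (≈-0.7439)
After 5 (propagate distance d=21): x=-13531/1980 (≈-6.8338) theta=-491/660 (≈-0.7439)
After 6 (thin lens f=-35): x=-13531/1980 (≈-6.8338) theta=-4649/4950 (≈-0.9392)
After 7 (propagate distance d=5): x=-22829/1980 (≈-11.5298) theta=-4649/4950 (≈-0.9392)
After 8 (thin lens f=-39): x=-22829/1980 (≈-11.5298) theta=-476767/386100 (≈-1.2348)
After 9 (propagate distance d=41 (to screen)): x=-11999551/193050 (≈-62.1577) theta=-476767/386100 (≈-1.2348)
|theta_initial|=0.3000 |theta_final|=476767/386100 (≈1.2348) -> increased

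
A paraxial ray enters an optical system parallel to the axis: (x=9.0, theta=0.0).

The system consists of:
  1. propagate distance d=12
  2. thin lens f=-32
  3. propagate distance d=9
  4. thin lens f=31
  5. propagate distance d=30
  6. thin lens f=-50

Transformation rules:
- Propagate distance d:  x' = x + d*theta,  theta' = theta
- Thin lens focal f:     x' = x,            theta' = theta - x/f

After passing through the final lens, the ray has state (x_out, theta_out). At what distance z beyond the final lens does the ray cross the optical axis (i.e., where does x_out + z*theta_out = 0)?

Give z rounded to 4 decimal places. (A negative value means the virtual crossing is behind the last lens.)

Answer: -103.0786

Derivation:
Initial: x=9.0000 theta=0.0000
After 1 (propagate distance d=12): x=9.0000 theta=0.0000
After 2 (thin lens f=-32): x=9.0000 theta=9/32 (≈0.2813)
After 3 (propagate distance d=9): x=369/32 (≈11.5313) theta=9/32 (≈0.2813)
After 4 (thin lens f=31): x=369/32 (≈11.5313) theta=-45/496 (≈-0.0907)
After 5 (propagate distance d=30): x=8739/992 (≈8.8095) theta=-45/496 (≈-0.0907)
After 6 (thin lens f=-50): x=8739/992 (≈8.8095) theta=4239/49600 (≈0.0855)
z_focus = -x_out/theta_out = -(8739/992)/(4239/49600) = -48550/471 ≈ -103.0786
Rounded to 4 decimal places: z = -103.0786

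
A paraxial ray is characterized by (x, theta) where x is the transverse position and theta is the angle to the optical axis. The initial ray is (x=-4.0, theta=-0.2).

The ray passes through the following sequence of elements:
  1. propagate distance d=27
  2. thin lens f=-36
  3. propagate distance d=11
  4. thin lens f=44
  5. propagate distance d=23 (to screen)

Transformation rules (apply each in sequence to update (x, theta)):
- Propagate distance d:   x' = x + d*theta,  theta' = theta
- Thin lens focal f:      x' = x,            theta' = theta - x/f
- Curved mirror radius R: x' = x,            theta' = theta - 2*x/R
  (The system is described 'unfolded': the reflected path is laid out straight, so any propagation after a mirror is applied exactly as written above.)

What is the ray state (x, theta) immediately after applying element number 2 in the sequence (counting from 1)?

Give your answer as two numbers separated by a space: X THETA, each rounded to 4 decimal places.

Initial: x=-4.0000 theta=-0.2000
After 1 (propagate distance d=27): x=-9.4000 theta=-0.2000
After 2 (thin lens f=-36): x=-9.4000 theta=-83/180 (≈-0.4611)
Rounded to 4 decimal places: x = -9.4000, theta = -0.4611

Answer: -9.4000 -0.4611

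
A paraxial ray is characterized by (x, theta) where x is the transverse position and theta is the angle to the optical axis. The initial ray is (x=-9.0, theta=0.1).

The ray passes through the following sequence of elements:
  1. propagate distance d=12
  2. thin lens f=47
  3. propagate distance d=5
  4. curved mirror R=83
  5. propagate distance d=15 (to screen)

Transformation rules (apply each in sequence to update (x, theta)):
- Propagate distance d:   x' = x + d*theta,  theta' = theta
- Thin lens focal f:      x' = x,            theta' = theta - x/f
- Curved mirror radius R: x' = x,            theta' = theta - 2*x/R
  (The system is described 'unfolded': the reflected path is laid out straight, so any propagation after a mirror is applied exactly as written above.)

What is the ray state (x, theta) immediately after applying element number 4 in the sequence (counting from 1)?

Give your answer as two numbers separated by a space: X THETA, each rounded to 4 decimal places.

Initial: x=-9.0000 theta=0.1000
After 1 (propagate distance d=12): x=-7.8000 theta=0.1000
After 2 (thin lens f=47): x=-7.8000 theta=25/94 (≈0.2660)
After 3 (propagate distance d=5): x=-3041/470 (≈-6.4702) theta=25/94 (≈0.2660)
After 4 (curved mirror R=83): x=-3041/470 (≈-6.4702) theta=16457/39010 (≈0.4219)
Rounded to 4 decimal places: x = -6.4702, theta = 0.4219

Answer: -6.4702 0.4219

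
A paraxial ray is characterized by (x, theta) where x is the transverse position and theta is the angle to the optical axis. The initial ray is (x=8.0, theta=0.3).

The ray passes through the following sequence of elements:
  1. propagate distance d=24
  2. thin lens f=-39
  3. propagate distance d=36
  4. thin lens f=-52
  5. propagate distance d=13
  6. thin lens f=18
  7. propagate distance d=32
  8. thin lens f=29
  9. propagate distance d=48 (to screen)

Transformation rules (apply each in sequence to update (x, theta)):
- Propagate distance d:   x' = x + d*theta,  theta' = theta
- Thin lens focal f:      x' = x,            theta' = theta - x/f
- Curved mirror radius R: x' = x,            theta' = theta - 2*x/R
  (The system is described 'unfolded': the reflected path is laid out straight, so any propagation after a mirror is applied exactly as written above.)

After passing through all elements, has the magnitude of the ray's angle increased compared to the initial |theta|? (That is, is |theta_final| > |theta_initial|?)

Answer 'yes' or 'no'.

Answer: yes

Derivation:
Initial: x=8.0000 theta=0.3000
After 1 (propagate distance d=24): x=15.2000 theta=0.3000
After 2 (thin lens f=-39): x=15.2000 theta=269/390 (≈0.6897)
After 3 (propagate distance d=36): x=2602/65 (≈40.0308) theta=269/390 (≈0.6897)
After 4 (thin lens f=-52): x=2602/65 (≈40.0308) theta=740/507 (≈1.4596)
After 5 (propagate distance d=13): x=11506/195 (≈59.0051) theta=740/507 (≈1.4596)
After 6 (thin lens f=18): x=11506/195 (≈59.0051) theta=-41489/22815 (≈-1.8185)
After 7 (propagate distance d=32): x=18554/22815 (≈0.8132) theta=-41489/22815 (≈-1.8185)
After 8 (thin lens f=29): x=18554/22815 (≈0.8132) theta=-81449/44109 (≈-1.8465)
After 9 (propagate distance d=48 (to screen)): x=-58105214/661635 (≈-87.8206) theta=-81449/44109 (≈-1.8465)
|theta_initial|=0.3000 |theta_final|=81449/44109 (≈1.8465) -> increased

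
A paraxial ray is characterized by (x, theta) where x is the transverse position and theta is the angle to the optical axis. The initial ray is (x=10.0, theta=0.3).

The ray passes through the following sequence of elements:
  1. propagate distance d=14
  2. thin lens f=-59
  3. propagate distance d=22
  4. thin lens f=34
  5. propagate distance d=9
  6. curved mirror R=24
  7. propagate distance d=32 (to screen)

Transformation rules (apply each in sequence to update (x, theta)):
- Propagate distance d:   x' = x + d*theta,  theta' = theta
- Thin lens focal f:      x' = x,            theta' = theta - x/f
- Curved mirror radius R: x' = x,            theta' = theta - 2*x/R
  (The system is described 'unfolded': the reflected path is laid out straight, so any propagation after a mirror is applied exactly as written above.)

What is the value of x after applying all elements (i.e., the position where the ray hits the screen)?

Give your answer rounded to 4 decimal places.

Answer: -47.3475

Derivation:
Initial: x=10.0000 theta=0.3000
After 1 (propagate distance d=14): x=14.2000 theta=0.3000
After 2 (thin lens f=-59): x=14.2000 theta=319/590 (≈0.5407)
After 3 (propagate distance d=22): x=7698/295 (≈26.0949) theta=319/590 (≈0.5407)
After 4 (thin lens f=34): x=7698/295 (≈26.0949) theta=-455/2006 (≈-0.2268)
After 5 (propagate distance d=9): x=241257/10030 (≈24.0535) theta=-455/2006 (≈-0.2268)
After 6 (curved mirror R=24): x=241257/10030 (≈24.0535) theta=-89519/40120 (≈-2.2313)
After 7 (propagate distance d=32 (to screen)): x=-5587/118 (≈-47.3475) theta=-89519/40120 (≈-2.2313)
Rounded to 4 decimal places: x = -47.3475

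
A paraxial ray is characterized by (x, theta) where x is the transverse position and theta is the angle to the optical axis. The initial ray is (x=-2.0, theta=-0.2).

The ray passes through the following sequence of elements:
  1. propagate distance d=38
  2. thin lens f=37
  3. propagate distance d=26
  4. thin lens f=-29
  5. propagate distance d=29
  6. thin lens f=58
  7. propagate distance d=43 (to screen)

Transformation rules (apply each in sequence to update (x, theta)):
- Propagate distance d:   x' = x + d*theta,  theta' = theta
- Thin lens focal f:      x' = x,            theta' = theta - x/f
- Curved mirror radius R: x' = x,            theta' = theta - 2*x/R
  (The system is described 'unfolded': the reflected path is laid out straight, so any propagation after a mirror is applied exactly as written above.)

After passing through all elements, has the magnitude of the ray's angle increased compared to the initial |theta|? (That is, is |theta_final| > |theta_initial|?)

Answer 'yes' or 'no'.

Initial: x=-2.0000 theta=-0.2000
After 1 (propagate distance d=38): x=-9.6000 theta=-0.2000
After 2 (thin lens f=37): x=-9.6000 theta=11/185 (≈0.0595)
After 3 (propagate distance d=26): x=-298/37 (≈-8.0541) theta=11/185 (≈0.0595)
After 4 (thin lens f=-29): x=-298/37 (≈-8.0541) theta=-1171/5365 (≈-0.2183)
After 5 (propagate distance d=29): x=-2661/185 (≈-14.3838) theta=-1171/5365 (≈-0.2183)
After 6 (thin lens f=58): x=-2661/185 (≈-14.3838) theta=11/370 (≈0.0297)
After 7 (propagate distance d=43 (to screen)): x=-4849/370 (≈-13.1054) theta=11/370 (≈0.0297)
|theta_initial|=0.2000 |theta_final|=11/370 (≈0.0297) -> not increased

Answer: no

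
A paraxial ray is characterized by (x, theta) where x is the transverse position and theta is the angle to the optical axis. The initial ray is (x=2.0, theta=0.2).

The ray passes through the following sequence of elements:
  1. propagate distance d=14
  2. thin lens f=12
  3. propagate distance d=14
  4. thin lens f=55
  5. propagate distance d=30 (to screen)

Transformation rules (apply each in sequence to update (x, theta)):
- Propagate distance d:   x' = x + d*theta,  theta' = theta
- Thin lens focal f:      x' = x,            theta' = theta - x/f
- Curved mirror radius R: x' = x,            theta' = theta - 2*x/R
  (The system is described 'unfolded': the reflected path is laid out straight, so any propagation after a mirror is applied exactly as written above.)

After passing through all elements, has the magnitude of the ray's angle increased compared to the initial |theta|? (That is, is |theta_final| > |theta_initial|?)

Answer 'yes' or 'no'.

Answer: yes

Derivation:
Initial: x=2.0000 theta=0.2000
After 1 (propagate distance d=14): x=4.8000 theta=0.2000
After 2 (thin lens f=12): x=4.8000 theta=-0.2000
After 3 (propagate distance d=14): x=2.0000 theta=-0.2000
After 4 (thin lens f=55): x=2.0000 theta=-13/55 (≈-0.2364)
After 5 (propagate distance d=30 (to screen)): x=-56/11 (≈-5.0909) theta=-13/55 (≈-0.2364)
|theta_initial|=0.2000 |theta_final|=13/55 (≈0.2364) -> increased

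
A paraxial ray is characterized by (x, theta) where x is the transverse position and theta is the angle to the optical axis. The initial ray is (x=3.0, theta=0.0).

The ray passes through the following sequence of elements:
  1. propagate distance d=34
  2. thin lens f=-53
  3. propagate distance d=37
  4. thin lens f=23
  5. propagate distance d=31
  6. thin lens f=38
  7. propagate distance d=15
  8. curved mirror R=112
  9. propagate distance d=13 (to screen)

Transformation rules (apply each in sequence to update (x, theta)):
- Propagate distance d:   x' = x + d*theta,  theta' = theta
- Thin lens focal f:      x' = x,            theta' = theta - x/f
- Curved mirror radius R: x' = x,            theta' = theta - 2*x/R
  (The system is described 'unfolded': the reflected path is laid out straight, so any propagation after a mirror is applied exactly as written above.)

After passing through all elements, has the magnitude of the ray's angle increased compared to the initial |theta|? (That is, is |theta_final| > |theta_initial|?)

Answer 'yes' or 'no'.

Answer: yes

Derivation:
Initial: x=3.0000 theta=0.0000
After 1 (propagate distance d=34): x=3.0000 theta=0.0000
After 2 (thin lens f=-53): x=3.0000 theta=3/53 (≈0.0566)
After 3 (propagate distance d=37): x=270/53 (≈5.0943) theta=3/53 (≈0.0566)
After 4 (thin lens f=23): x=270/53 (≈5.0943) theta=-201/1219 (≈-0.1649)
After 5 (propagate distance d=31): x=-21/1219 (≈-0.0172) theta=-201/1219 (≈-0.1649)
After 6 (thin lens f=38): x=-21/1219 (≈-0.0172) theta=-7617/46322 (≈-0.1644)
After 7 (propagate distance d=15): x=-115053/46322 (≈-2.4838) theta=-7617/46322 (≈-0.1644)
After 8 (curved mirror R=112): x=-115053/46322 (≈-2.4838) theta=-311499/2594032 (≈-0.1201)
After 9 (propagate distance d=13 (to screen)): x=-10492455/2594032 (≈-4.0448) theta=-311499/2594032 (≈-0.1201)
|theta_initial|=0.0000 |theta_final|=311499/2594032 (≈0.1201) -> increased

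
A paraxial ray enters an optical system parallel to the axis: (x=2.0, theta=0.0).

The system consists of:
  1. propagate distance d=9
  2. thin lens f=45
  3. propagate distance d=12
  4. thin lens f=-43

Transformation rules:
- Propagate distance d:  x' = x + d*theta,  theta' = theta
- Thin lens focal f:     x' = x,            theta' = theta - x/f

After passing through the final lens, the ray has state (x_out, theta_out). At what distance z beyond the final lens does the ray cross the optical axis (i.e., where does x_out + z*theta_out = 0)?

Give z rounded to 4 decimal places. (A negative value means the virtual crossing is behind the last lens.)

Initial: x=2.0000 theta=0.0000
After 1 (propagate distance d=9): x=2.0000 theta=0.0000
After 2 (thin lens f=45): x=2.0000 theta=-2/45 (≈-0.0444)
After 3 (propagate distance d=12): x=22/15 (≈1.4667) theta=-2/45 (≈-0.0444)
After 4 (thin lens f=-43): x=22/15 (≈1.4667) theta=-4/387 (≈-0.0103)
z_focus = -x_out/theta_out = -(22/15)/(-4/387) = 141.9000
Rounded to 4 decimal places: z = 141.9000

Answer: 141.9000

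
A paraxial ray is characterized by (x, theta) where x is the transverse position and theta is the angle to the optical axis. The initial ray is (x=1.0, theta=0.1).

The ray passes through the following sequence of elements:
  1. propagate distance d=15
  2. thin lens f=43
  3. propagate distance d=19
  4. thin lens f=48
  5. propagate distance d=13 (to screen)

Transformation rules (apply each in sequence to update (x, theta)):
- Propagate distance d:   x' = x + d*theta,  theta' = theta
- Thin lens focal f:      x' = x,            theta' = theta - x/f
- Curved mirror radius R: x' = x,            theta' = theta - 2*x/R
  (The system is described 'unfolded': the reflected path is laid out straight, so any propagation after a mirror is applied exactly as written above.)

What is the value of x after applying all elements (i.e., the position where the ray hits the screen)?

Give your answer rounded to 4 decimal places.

Initial: x=1.0000 theta=0.1000
After 1 (propagate distance d=15): x=2.5000 theta=0.1000
After 2 (thin lens f=43): x=2.5000 theta=9/215 (≈0.0419)
After 3 (propagate distance d=19): x=1417/430 (≈3.2953) theta=9/215 (≈0.0419)
After 4 (thin lens f=48): x=1417/430 (≈3.2953) theta=-553/20640 (≈-0.0268)
After 5 (propagate distance d=13 (to screen)): x=60827/20640 (≈2.9470) theta=-553/20640 (≈-0.0268)
Rounded to 4 decimal places: x = 2.9470

Answer: 2.9470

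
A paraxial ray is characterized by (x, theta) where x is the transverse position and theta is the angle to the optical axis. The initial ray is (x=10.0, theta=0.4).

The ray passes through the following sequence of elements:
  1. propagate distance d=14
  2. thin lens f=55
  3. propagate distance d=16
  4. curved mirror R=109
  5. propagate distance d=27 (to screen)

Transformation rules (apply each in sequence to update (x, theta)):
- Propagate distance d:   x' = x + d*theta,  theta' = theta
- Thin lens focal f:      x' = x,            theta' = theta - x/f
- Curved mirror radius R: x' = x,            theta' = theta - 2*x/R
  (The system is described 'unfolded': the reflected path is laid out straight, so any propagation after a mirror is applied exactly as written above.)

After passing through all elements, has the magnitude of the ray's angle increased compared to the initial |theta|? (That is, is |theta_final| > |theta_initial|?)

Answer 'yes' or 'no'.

Answer: no

Derivation:
Initial: x=10.0000 theta=0.4000
After 1 (propagate distance d=14): x=15.6000 theta=0.4000
After 2 (thin lens f=55): x=15.6000 theta=32/275 (≈0.1164)
After 3 (propagate distance d=16): x=4802/275 (≈17.4618) theta=32/275 (≈0.1164)
After 4 (curved mirror R=109): x=4802/275 (≈17.4618) theta=-556/2725 (≈-0.2040)
After 5 (propagate distance d=27 (to screen)): x=358286/29975 (≈11.9528) theta=-556/2725 (≈-0.2040)
|theta_initial|=0.4000 |theta_final|=556/2725 (≈0.2040) -> not increased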